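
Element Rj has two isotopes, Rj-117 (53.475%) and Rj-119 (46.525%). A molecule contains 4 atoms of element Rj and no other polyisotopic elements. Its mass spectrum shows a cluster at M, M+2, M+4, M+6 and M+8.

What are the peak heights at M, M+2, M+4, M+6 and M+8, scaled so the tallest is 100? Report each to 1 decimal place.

22.0 : 76.6 : 100.0 : 58.0 : 12.6

The 4 Rj atoms are independent, so intensities follow the terms of (0.53475 + 0.46525)^4.
P(M) = 0.53475^4 = 0.081772
P(M+2) = 4 × 0.53475^3 × 0.46525^1 = 0.284576
P(M+4) = 6 × 0.53475^2 × 0.46525^2 = 0.371386
P(M+6) = 4 × 0.53475^1 × 0.46525^3 = 0.215412
P(M+8) = 0.46525^4 = 0.046854
The M+4 peak is largest (0.371386); scaling to 100 gives 22.0 : 76.6 : 100.0 : 58.0 : 12.6.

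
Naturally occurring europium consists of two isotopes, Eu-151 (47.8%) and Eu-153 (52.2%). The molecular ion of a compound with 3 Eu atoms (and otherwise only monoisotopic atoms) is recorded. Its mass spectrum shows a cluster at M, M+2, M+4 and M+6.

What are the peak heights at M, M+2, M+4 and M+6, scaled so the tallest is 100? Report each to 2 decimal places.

Each Eu atom is independently Eu-151 (p = 0.478) or Eu-153 (q = 0.522); the cluster is the binomial expansion (p + q)^3.
P(M) = 0.478^3 = 0.109215
P(M+2) = 3 × 0.478^2 × 0.522^1 = 0.357806
P(M+4) = 3 × 0.478^1 × 0.522^2 = 0.390742
P(M+6) = 0.522^3 = 0.142237
The M+4 peak is largest (0.390742); scaling to 100 gives 27.95 : 91.57 : 100.00 : 36.40.

27.95 : 91.57 : 100.00 : 36.40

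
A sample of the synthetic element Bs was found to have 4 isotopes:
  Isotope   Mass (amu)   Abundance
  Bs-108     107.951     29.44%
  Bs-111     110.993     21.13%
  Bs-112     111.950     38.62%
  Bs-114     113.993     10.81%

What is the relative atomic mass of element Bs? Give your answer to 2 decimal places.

Average mass = Σ (abundance × isotope mass) = 0.2944 × 107.951 + 0.2113 × 110.993 + 0.3862 × 111.950 + 0.1081 × 113.993
= 31.7808 + 23.4528 + 43.2351 + 12.3226 = 110.7913 amu

110.79 amu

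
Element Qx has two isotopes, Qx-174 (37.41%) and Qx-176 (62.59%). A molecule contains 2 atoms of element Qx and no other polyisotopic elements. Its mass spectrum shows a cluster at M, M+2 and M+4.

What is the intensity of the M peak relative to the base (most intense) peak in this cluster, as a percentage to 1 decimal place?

Binomial terms of (0.3741 + 0.6259)^2: M 0.1400, M+2 0.4683, M+4 0.3918 → M+2 is the base peak.
P(M+2) = C(2,1) × 0.3741^1 × 0.6259^1 = 2 × 0.3741 × 0.6259 = 0.468298 (base)
P(M) = C(2,0) × 0.3741^2 × 0.6259^0 = 1 × 0.13995081 × 1.0000 = 0.139951
Relative intensity = 0.139951 / 0.468298 × 100 = 29.9

29.9%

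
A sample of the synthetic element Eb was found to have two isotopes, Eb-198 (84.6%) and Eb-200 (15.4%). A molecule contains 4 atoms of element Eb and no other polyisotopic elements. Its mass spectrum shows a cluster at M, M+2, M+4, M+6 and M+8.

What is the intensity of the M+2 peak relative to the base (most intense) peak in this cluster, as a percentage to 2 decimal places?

72.81%

Term probabilities: M 0.5122, M+2 0.3730, M+4 0.1018, M+6 0.0124, M+8 0.0006. Base peak = M.
P(M) = C(4,0) × 0.846^4 × 0.154^0 = 1 × 0.51224939 × 1.0000 = 0.512249 (base)
P(M+2) = C(4,1) × 0.846^3 × 0.154^1 = 4 × 0.60549574 × 0.1540 = 0.372985
Relative intensity = 0.372985 / 0.512249 × 100 = 72.81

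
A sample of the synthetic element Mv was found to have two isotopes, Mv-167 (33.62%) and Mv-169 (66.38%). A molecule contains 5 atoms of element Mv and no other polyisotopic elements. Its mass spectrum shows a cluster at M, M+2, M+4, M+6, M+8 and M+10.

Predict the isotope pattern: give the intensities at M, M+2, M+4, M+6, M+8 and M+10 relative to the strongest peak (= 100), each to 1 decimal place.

The 5 Mv atoms are independent, so intensities follow the terms of (0.3362 + 0.6638)^5.
P(M) = 0.3362^5 = 0.004295
P(M+2) = 5 × 0.3362^4 × 0.6638^1 = 0.042403
P(M+4) = 10 × 0.3362^3 × 0.6638^2 = 0.167443
P(M+6) = 10 × 0.3362^2 × 0.6638^3 = 0.330603
P(M+8) = 5 × 0.3362^1 × 0.6638^4 = 0.326375
P(M+10) = 0.6638^5 = 0.128880
The M+6 peak is largest (0.330603); scaling to 100 gives 1.3 : 12.8 : 50.6 : 100.0 : 98.7 : 39.0.

1.3 : 12.8 : 50.6 : 100.0 : 98.7 : 39.0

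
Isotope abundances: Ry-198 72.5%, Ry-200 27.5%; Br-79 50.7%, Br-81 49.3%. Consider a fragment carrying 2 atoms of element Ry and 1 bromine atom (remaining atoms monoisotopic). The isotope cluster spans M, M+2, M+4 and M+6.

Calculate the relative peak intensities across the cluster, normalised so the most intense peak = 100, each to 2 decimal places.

Element Ry pattern (n=2): 0.525625 : 0.39875 : 0.075625
Bromine pattern (n=1): 0.5070 : 0.4930
Convolve the two distributions (both contribute in 2-u steps):
  M: 0.525625×0.5070 = 0.266492
  M+2: 0.525625×0.4930 + 0.39875×0.5070 = 0.461299
  M+4: 0.39875×0.4930 + 0.075625×0.5070 = 0.234926
  M+6: 0.075625×0.4930 = 0.037283
Scale to base peak (0.461299) = 100: 57.77 : 100.00 : 50.93 : 8.08

57.77 : 100.00 : 50.93 : 8.08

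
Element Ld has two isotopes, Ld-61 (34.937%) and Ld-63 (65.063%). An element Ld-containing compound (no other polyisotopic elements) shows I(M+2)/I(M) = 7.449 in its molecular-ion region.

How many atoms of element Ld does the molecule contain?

4

The M+2/M ratio from n Ld atoms is n · q/p = n · 0.65063/0.34937.
n = 7.449 × 0.34937/0.65063 = 4.00 ≈ 4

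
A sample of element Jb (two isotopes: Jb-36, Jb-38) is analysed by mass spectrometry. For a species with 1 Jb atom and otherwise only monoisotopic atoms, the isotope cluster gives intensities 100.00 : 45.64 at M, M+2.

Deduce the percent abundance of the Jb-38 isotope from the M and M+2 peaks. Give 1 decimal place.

31.3%

If p is the fraction of Jb that is Jb-36, then I(M+2)/I(M) = [C(1,1)·p^0·(1−p)] / p^1 = 1·(1−p)/p = 45.64/100.00 = 0.4564
(1−p)/p = 0.4564/1 = 0.4564  ⇒  p = 1/(1 + 0.4564) = 0.6866
Jb-36: 68.7%, Jb-38: 31.3%.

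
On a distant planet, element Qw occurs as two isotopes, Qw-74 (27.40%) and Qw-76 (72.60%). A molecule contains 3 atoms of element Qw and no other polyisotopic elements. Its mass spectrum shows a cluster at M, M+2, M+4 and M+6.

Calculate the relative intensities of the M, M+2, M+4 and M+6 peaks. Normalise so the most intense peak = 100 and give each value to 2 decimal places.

4.75 : 37.74 : 100.00 : 88.32

The 3 Qw atoms are independent, so intensities follow the terms of (0.2740 + 0.7260)^3.
P(M) = 0.2740^3 = 0.020571
P(M+2) = 3 × 0.2740^2 × 0.7260^1 = 0.163516
P(M+4) = 3 × 0.2740^1 × 0.7260^2 = 0.433256
P(M+6) = 0.7260^3 = 0.382657
The M+4 peak is largest (0.433256); scaling to 100 gives 4.75 : 37.74 : 100.00 : 88.32.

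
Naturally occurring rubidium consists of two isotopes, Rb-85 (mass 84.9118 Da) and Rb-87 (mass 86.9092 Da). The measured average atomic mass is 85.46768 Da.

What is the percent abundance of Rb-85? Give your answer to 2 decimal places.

72.17%

With x = fraction of Rb-85 (so Rb-87 is 1 − x):
84.9118·x + 86.9092·(1 − x) = 85.46768
(84.9118 − 86.9092)·x = 85.46768 − 86.9092
x = -1.44152 / -1.9974 = 0.72170 → 72.17% Rb-85, 27.83% Rb-87.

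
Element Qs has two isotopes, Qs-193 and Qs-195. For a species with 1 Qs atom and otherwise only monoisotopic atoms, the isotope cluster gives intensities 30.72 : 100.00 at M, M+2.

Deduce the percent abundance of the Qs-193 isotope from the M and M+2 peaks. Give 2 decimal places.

Let p = fractional abundance of Qs-193. I(M+2)/I(M) = [C(1,1)·p^0·(1−p)] / p^1 = 1·(1−p)/p = 100.00/30.72 = 3.2552
(1−p)/p = 3.2552/1 = 3.2552  ⇒  p = 1/(1 + 3.2552) = 0.2350
Qs-193: 23.50%, Qs-195: 76.50%.

23.50%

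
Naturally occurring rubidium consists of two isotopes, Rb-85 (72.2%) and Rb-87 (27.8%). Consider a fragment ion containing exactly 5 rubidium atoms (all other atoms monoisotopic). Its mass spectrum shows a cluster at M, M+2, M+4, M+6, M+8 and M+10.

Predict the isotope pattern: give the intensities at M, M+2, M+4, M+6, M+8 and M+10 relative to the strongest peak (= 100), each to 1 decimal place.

Expanding (0.722 + 0.278)^5:
P(M) = 0.722^5 = 0.196194
P(M+2) = 5 × 0.722^4 × 0.278^1 = 0.377714
P(M+4) = 10 × 0.722^3 × 0.278^2 = 0.290872
P(M+6) = 10 × 0.722^2 × 0.278^3 = 0.111998
P(M+8) = 5 × 0.722^1 × 0.278^4 = 0.021562
P(M+10) = 0.278^5 = 0.001660
The M+2 peak is largest (0.377714); scaling to 100 gives 51.9 : 100.0 : 77.0 : 29.7 : 5.7 : 0.4.

51.9 : 100.0 : 77.0 : 29.7 : 5.7 : 0.4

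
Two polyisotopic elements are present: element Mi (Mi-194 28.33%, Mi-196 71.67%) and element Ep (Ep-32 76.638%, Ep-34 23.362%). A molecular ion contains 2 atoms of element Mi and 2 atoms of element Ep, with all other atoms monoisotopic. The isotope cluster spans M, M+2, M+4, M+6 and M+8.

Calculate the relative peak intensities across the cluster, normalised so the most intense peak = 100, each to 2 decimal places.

Element Mi pattern (n=2): 0.08025889 : 0.40608222 : 0.51365889
Element Ep pattern (n=2): 0.5873383 : 0.35808339 : 0.0545783
Convolve the two distributions (both contribute in 2-u steps):
  M: 0.08025889×0.5873383 = 0.047139
  M+2: 0.08025889×0.35808339 + 0.40608222×0.5873383 = 0.267247
  M+4: 0.08025889×0.0545783 + 0.40608222×0.35808339 + 0.51365889×0.5873383 = 0.451483
  M+6: 0.40608222×0.0545783 + 0.51365889×0.35808339 = 0.206096
  M+8: 0.51365889×0.0545783 = 0.028035
Scale to base peak (0.451483) = 100: 10.44 : 59.19 : 100.00 : 45.65 : 6.21

10.44 : 59.19 : 100.00 : 45.65 : 6.21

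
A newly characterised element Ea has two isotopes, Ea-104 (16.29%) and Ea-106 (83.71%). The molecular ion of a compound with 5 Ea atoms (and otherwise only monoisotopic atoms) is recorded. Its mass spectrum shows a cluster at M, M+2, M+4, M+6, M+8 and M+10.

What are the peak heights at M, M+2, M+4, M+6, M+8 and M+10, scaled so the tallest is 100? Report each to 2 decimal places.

Expanding (0.1629 + 0.8371)^5:
P(M) = 0.1629^5 = 0.000115
P(M+2) = 5 × 0.1629^4 × 0.8371^1 = 0.002947
P(M+4) = 10 × 0.1629^3 × 0.8371^2 = 0.030291
P(M+6) = 10 × 0.1629^2 × 0.8371^3 = 0.155659
P(M+8) = 5 × 0.1629^1 × 0.8371^4 = 0.399945
P(M+10) = 0.8371^5 = 0.411042
The M+10 peak is largest (0.411042); scaling to 100 gives 0.03 : 0.72 : 7.37 : 37.87 : 97.30 : 100.00.

0.03 : 0.72 : 7.37 : 37.87 : 97.30 : 100.00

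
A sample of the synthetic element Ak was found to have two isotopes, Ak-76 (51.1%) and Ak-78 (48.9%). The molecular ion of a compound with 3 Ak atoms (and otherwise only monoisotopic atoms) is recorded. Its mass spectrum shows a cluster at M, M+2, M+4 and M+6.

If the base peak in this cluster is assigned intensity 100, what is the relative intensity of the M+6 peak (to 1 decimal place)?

Binomial terms of (0.511 + 0.489)^3: M 0.1334, M+2 0.3831, M+4 0.3666, M+6 0.1169 → M+2 is the base peak.
P(M+2) = C(3,1) × 0.511^2 × 0.489^1 = 3 × 0.261121 × 0.4890 = 0.383065 (base)
P(M+6) = C(3,3) × 0.511^0 × 0.489^3 = 1 × 1.0000 × 0.11693017 = 0.116930
Relative intensity = 0.116930 / 0.383065 × 100 = 30.5

30.5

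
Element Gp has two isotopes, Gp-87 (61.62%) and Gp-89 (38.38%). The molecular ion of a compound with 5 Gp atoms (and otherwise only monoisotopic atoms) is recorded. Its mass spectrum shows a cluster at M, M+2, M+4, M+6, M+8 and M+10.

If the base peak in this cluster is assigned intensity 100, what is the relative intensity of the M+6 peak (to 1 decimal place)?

62.3

Term probabilities: M 0.0888, M+2 0.2767, M+4 0.3446, M+6 0.2147, M+8 0.0669, M+10 0.0083. Base peak = M+4.
P(M+4) = C(5,2) × 0.6162^3 × 0.3838^2 = 10 × 0.23397264 × 0.14730244 = 0.344647 (base)
P(M+6) = C(5,3) × 0.6162^2 × 0.3838^3 = 10 × 0.37970244 × 0.05653468 = 0.214664
Relative intensity = 0.214664 / 0.344647 × 100 = 62.3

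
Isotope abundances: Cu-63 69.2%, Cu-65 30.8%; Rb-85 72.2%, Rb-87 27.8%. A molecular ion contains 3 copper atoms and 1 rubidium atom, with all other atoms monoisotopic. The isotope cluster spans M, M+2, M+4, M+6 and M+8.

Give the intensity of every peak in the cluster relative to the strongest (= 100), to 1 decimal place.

58.1 : 100.0 : 64.4 : 18.4 : 2.0

Copper pattern (n=3): 0.33137389 : 0.44247034 : 0.19693766 : 0.02921811
Rubidium pattern (n=1): 0.7220 : 0.2780
Convolve the two distributions (both contribute in 2-u steps):
  M: 0.33137389×0.7220 = 0.239252
  M+2: 0.33137389×0.2780 + 0.44247034×0.7220 = 0.411586
  M+4: 0.44247034×0.2780 + 0.19693766×0.7220 = 0.265196
  M+6: 0.19693766×0.2780 + 0.02921811×0.7220 = 0.075844
  M+8: 0.02921811×0.2780 = 0.008123
Scale to base peak (0.411586) = 100: 58.1 : 100.0 : 64.4 : 18.4 : 2.0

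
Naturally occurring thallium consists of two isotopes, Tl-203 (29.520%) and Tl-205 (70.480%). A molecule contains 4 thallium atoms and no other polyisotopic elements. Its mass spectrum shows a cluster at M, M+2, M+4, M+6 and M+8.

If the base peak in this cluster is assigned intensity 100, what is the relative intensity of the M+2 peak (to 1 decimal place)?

Binomial terms of (0.29520 + 0.70480)^4: M 0.0076, M+2 0.0725, M+4 0.2597, M+6 0.4134, M+8 0.2468 → M+6 is the base peak.
P(M+6) = C(4,3) × 0.29520^1 × 0.70480^3 = 4 × 0.2952 × 0.35010449 = 0.413403 (base)
P(M+2) = C(4,1) × 0.29520^3 × 0.70480^1 = 4 × 0.02572463 × 0.7048 = 0.072523
Relative intensity = 0.072523 / 0.413403 × 100 = 17.5

17.5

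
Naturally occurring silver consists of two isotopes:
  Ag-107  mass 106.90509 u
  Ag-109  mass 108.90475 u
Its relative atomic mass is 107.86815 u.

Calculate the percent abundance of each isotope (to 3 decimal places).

Writing the weighted mean with unknown fraction x of Ag-107:
106.90509·x + 108.90475·(1 − x) = 107.86815
(106.90509 − 108.90475)·x = 107.86815 − 108.90475
x = -1.03660 / -1.99966 = 0.51839 → 51.839% Ag-107, 48.161% Ag-109.

Ag-107: 51.839%, Ag-109: 48.161%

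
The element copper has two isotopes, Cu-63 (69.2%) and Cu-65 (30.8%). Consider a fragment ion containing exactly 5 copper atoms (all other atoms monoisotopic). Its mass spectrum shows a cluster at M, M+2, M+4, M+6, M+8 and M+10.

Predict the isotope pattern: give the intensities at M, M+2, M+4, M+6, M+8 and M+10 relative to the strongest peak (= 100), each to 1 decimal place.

Expanding (0.692 + 0.308)^5:
P(M) = 0.692^5 = 0.158683
P(M+2) = 5 × 0.692^4 × 0.308^1 = 0.353139
P(M+4) = 10 × 0.692^3 × 0.308^2 = 0.314355
P(M+6) = 10 × 0.692^2 × 0.308^3 = 0.139915
P(M+8) = 5 × 0.692^1 × 0.308^4 = 0.031137
P(M+10) = 0.308^5 = 0.002772
The M+2 peak is largest (0.353139); scaling to 100 gives 44.9 : 100.0 : 89.0 : 39.6 : 8.8 : 0.8.

44.9 : 100.0 : 89.0 : 39.6 : 8.8 : 0.8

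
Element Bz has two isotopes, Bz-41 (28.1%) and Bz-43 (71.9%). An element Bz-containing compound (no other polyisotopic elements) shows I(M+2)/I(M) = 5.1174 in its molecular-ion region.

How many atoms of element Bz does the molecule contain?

With n Bz atoms, P(M+2)/P(M) = C(n,1)·p^(n−1)q / p^n = n·q/p = n · 0.719/0.281.
n = 5.1174 × 0.281/0.719 = 2.00 ≈ 2

2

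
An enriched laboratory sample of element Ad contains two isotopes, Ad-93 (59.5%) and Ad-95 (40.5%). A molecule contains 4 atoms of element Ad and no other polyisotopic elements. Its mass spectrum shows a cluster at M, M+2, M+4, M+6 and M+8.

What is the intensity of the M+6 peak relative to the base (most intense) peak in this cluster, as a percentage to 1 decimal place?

Term probabilities: M 0.1253, M+2 0.3412, M+4 0.3484, M+6 0.1581, M+8 0.0269. Base peak = M+4.
P(M+4) = C(4,2) × 0.595^2 × 0.405^2 = 6 × 0.354025 × 0.164025 = 0.348414 (base)
P(M+6) = C(4,3) × 0.595^1 × 0.405^3 = 4 × 0.5950 × 0.06643013 = 0.158104
Relative intensity = 0.158104 / 0.348414 × 100 = 45.4

45.4%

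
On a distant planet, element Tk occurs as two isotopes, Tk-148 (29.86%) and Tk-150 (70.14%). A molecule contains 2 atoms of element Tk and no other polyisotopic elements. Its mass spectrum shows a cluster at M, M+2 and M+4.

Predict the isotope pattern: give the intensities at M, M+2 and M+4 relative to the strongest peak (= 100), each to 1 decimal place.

Expanding (0.2986 + 0.7014)^2:
P(M) = 0.2986^2 = 0.089162
P(M+2) = 2 × 0.2986^1 × 0.7014^1 = 0.418876
P(M+4) = 0.7014^2 = 0.491962
The M+4 peak is largest (0.491962); scaling to 100 gives 18.1 : 85.1 : 100.0.

18.1 : 85.1 : 100.0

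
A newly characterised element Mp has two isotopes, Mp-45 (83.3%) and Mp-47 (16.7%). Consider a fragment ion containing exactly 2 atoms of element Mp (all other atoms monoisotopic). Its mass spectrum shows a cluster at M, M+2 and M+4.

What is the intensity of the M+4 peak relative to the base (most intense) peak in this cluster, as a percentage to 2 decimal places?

4.02%

Term probabilities: M 0.6939, M+2 0.2782, M+4 0.0279. Base peak = M.
P(M) = C(2,0) × 0.833^2 × 0.167^0 = 1 × 0.693889 × 1.0000 = 0.693889 (base)
P(M+4) = C(2,2) × 0.833^0 × 0.167^2 = 1 × 1.0000 × 0.027889 = 0.027889
Relative intensity = 0.027889 / 0.693889 × 100 = 4.02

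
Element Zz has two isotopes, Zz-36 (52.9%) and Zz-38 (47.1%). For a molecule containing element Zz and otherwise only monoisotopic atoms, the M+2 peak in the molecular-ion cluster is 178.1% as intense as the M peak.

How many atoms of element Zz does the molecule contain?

2

For n independent Zz atoms, I(M+2)/I(M) = n · (abundance Zz-38) / (abundance Zz-36) = n · 0.471/0.529.
n = 1.781 × 0.529/0.471 = 2.00 ≈ 2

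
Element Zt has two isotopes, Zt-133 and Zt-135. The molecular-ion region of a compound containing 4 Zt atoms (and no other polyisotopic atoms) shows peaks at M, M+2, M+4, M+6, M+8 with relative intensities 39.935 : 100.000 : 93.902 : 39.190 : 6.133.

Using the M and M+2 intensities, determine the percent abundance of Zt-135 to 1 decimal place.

38.5%

If p is the fraction of Zt that is Zt-133, then I(M+2)/I(M) = [C(4,1)·p^3·(1−p)] / p^4 = 4·(1−p)/p = 100.000/39.935 = 2.5041
(1−p)/p = 2.5041/4 = 0.6260  ⇒  p = 1/(1 + 0.6260) = 0.6150
Zt-133: 61.5%, Zt-135: 38.5%.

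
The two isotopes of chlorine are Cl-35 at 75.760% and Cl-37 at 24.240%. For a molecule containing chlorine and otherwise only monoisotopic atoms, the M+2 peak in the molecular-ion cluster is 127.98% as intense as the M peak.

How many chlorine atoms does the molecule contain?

4

With n Cl atoms, P(M+2)/P(M) = C(n,1)·p^(n−1)q / p^n = n·q/p = n · 0.24240/0.75760.
n = 1.2798 × 0.75760/0.24240 = 4.00 ≈ 4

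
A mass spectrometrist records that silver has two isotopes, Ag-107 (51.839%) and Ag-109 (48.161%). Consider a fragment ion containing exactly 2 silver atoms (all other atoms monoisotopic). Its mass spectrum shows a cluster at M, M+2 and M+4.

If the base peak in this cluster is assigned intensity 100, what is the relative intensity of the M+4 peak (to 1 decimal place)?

Binomial terms of (0.51839 + 0.48161)^2: M 0.2687, M+2 0.4993, M+4 0.2319 → M+2 is the base peak.
P(M+2) = C(2,1) × 0.51839^1 × 0.48161^1 = 2 × 0.51839 × 0.48161 = 0.499324 (base)
P(M+4) = C(2,2) × 0.51839^0 × 0.48161^2 = 1 × 1.0000 × 0.23194819 = 0.231948
Relative intensity = 0.231948 / 0.499324 × 100 = 46.5

46.5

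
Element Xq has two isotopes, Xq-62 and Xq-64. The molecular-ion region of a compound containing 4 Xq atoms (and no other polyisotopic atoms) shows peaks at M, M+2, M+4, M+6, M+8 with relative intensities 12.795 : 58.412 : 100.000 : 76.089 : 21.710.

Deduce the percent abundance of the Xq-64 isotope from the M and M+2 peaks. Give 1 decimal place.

If p is the fraction of Xq that is Xq-62, then I(M+2)/I(M) = [C(4,1)·p^3·(1−p)] / p^4 = 4·(1−p)/p = 58.412/12.795 = 4.5652
(1−p)/p = 4.5652/4 = 1.1413  ⇒  p = 1/(1 + 1.1413) = 0.4670
Xq-62: 46.7%, Xq-64: 53.3%.

53.3%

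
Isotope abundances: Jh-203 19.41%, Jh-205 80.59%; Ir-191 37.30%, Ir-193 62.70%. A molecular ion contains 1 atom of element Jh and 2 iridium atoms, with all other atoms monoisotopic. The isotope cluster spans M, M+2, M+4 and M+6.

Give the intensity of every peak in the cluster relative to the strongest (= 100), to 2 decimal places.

Element Jh pattern (n=1): 0.1941 : 0.8059
Iridium pattern (n=2): 0.139129 : 0.467742 : 0.393129
Convolve the two distributions (both contribute in 2-u steps):
  M: 0.1941×0.139129 = 0.027005
  M+2: 0.1941×0.467742 + 0.8059×0.139129 = 0.202913
  M+4: 0.1941×0.393129 + 0.8059×0.467742 = 0.453260
  M+6: 0.8059×0.393129 = 0.316823
Scale to base peak (0.453260) = 100: 5.96 : 44.77 : 100.00 : 69.90

5.96 : 44.77 : 100.00 : 69.90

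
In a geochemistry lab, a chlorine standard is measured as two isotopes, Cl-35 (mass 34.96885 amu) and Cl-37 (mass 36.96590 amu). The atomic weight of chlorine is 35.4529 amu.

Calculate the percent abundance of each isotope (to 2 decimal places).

With x = fraction of Cl-35 (so Cl-37 is 1 − x):
34.96885·x + 36.96590·(1 − x) = 35.4529
(34.96885 − 36.96590)·x = 35.4529 − 36.96590
x = -1.51300 / -1.99705 = 0.75762 → 75.76% Cl-35, 24.24% Cl-37.

Cl-35: 75.76%, Cl-37: 24.24%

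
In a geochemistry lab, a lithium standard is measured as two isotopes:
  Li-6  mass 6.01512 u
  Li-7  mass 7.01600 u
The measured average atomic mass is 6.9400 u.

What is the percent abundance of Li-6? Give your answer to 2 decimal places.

With x = fraction of Li-6 (so Li-7 is 1 − x):
6.01512·x + 7.01600·(1 − x) = 6.9400
(6.01512 − 7.01600)·x = 6.9400 − 7.01600
x = -0.07600 / -1.00088 = 0.07593 → 7.59% Li-6, 92.41% Li-7.

7.59%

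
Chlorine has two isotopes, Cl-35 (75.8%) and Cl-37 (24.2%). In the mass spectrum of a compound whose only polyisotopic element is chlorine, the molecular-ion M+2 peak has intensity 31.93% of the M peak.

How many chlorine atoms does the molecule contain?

1

For n independent Cl atoms, I(M+2)/I(M) = n · (abundance Cl-37) / (abundance Cl-35) = n · 0.242/0.758.
n = 0.3193 × 0.758/0.242 = 1.00 ≈ 1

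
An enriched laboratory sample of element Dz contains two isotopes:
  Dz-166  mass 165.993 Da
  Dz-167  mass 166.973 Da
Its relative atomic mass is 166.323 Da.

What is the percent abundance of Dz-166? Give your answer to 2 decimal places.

66.33%

Let x be the fractional abundance of Dz-166; then Dz-167 has abundance 1 − x.
165.993·x + 166.973·(1 − x) = 166.323
(165.993 − 166.973)·x = 166.323 − 166.973
x = -0.650 / -0.980 = 0.66327 → 66.33% Dz-166, 33.67% Dz-167.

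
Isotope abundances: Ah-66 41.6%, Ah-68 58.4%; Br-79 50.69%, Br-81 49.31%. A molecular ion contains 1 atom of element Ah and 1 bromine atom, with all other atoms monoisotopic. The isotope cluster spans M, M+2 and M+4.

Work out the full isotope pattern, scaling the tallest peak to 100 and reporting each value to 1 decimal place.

42.1 : 100.0 : 57.5

Element Ah pattern (n=1): 0.4160 : 0.5840
Bromine pattern (n=1): 0.5069 : 0.4931
Convolve the two distributions (both contribute in 2-u steps):
  M: 0.4160×0.5069 = 0.210870
  M+2: 0.4160×0.4931 + 0.5840×0.5069 = 0.501159
  M+4: 0.5840×0.4931 = 0.287970
Scale to base peak (0.501159) = 100: 42.1 : 100.0 : 57.5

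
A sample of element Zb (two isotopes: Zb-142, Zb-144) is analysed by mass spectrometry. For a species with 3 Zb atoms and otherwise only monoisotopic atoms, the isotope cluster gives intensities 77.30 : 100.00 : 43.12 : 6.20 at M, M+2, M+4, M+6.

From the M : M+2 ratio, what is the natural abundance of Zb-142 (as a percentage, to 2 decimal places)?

69.87%

Write p for the Zb-142 fraction. I(M+2)/I(M) = [C(3,1)·p^2·(1−p)] / p^3 = 3·(1−p)/p = 100.00/77.30 = 1.2937
(1−p)/p = 1.2937/3 = 0.4312  ⇒  p = 1/(1 + 0.4312) = 0.6987
Zb-142: 69.87%, Zb-144: 30.13%.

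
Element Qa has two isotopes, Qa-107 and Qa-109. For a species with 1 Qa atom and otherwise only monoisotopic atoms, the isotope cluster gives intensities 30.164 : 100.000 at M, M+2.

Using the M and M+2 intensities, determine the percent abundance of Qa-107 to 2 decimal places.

23.17%

If p is the fraction of Qa that is Qa-107, then I(M+2)/I(M) = [C(1,1)·p^0·(1−p)] / p^1 = 1·(1−p)/p = 100.000/30.164 = 3.3152
(1−p)/p = 3.3152/1 = 3.3152  ⇒  p = 1/(1 + 3.3152) = 0.2317
Qa-107: 23.17%, Qa-109: 76.83%.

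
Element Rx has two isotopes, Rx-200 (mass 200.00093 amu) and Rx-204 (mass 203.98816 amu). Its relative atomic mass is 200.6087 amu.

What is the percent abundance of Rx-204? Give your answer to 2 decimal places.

15.24%

With x = fraction of Rx-200 (so Rx-204 is 1 − x):
200.00093·x + 203.98816·(1 − x) = 200.6087
(200.00093 − 203.98816)·x = 200.6087 − 203.98816
x = -3.37946 / -3.98723 = 0.84757 → 84.76% Rx-200, 15.24% Rx-204.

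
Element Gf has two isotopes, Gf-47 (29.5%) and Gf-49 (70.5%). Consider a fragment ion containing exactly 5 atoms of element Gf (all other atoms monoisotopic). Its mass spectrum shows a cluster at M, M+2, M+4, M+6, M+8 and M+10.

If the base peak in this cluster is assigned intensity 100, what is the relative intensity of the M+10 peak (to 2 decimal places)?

(0.295 + 0.705)^5 gives M 0.0022, M+2 0.0267, M+4 0.1276, M+6 0.3049, M+8 0.3644, M+10 0.1742; the largest is M+8.
P(M+8) = C(5,4) × 0.295^1 × 0.705^4 = 5 × 0.2950 × 0.24703385 = 0.364375 (base)
P(M+10) = C(5,5) × 0.295^0 × 0.705^5 = 1 × 1.0000 × 0.17415886 = 0.174159
Relative intensity = 0.174159 / 0.364375 × 100 = 47.80

47.80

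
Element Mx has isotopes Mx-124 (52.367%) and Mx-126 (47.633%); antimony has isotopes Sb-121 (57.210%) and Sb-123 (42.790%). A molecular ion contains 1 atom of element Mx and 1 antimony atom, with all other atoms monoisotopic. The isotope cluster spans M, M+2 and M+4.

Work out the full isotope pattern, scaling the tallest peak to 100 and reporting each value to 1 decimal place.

Element Mx pattern (n=1): 0.52367 : 0.47633
Antimony pattern (n=1): 0.5721 : 0.4279
Convolve the two distributions (both contribute in 2-u steps):
  M: 0.52367×0.5721 = 0.299592
  M+2: 0.52367×0.4279 + 0.47633×0.5721 = 0.496587
  M+4: 0.47633×0.4279 = 0.203822
Scale to base peak (0.496587) = 100: 60.3 : 100.0 : 41.0

60.3 : 100.0 : 41.0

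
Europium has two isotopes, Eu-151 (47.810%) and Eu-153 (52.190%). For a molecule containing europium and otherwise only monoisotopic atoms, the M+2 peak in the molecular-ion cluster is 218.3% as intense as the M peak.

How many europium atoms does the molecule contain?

With n Eu atoms, P(M+2)/P(M) = C(n,1)·p^(n−1)q / p^n = n·q/p = n · 0.52190/0.47810.
n = 2.183 × 0.47810/0.52190 = 2.00 ≈ 2

2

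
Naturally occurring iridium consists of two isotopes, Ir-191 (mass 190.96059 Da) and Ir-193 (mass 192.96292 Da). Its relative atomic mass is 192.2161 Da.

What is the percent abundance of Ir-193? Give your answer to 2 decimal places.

62.70%

With x = fraction of Ir-191 (so Ir-193 is 1 − x):
190.96059·x + 192.96292·(1 − x) = 192.2161
(190.96059 − 192.96292)·x = 192.2161 − 192.96292
x = -0.74682 / -2.00233 = 0.37298 → 37.30% Ir-191, 62.70% Ir-193.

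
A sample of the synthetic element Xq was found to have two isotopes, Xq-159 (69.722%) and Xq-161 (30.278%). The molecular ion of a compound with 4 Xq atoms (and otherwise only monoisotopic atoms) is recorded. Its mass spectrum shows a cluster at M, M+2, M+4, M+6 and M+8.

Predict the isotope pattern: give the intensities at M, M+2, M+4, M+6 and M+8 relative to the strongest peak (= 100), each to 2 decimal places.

Each Xq atom is independently Xq-159 (p = 0.69722) or Xq-161 (q = 0.30278); the cluster is the binomial expansion (p + q)^4.
P(M) = 0.69722^4 = 0.236309
P(M+2) = 4 × 0.69722^3 × 0.30278^1 = 0.410484
P(M+4) = 6 × 0.69722^2 × 0.30278^2 = 0.267390
P(M+6) = 4 × 0.69722^1 × 0.30278^3 = 0.077413
P(M+8) = 0.30278^4 = 0.008404
The M+2 peak is largest (0.410484); scaling to 100 gives 57.57 : 100.00 : 65.14 : 18.86 : 2.05.

57.57 : 100.00 : 65.14 : 18.86 : 2.05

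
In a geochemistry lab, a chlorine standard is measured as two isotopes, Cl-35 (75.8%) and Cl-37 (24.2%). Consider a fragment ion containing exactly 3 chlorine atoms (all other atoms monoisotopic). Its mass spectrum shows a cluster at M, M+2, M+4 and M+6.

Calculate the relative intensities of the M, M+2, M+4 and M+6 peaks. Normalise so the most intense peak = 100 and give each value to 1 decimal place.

100.0 : 95.8 : 30.6 : 3.3

Each Cl atom is independently Cl-35 (p = 0.758) or Cl-37 (q = 0.242); the cluster is the binomial expansion (p + q)^3.
P(M) = 0.758^3 = 0.435520
P(M+2) = 3 × 0.758^2 × 0.242^1 = 0.417133
P(M+4) = 3 × 0.758^1 × 0.242^2 = 0.133175
P(M+6) = 0.242^3 = 0.014172
The M peak is largest (0.435520); scaling to 100 gives 100.0 : 95.8 : 30.6 : 3.3.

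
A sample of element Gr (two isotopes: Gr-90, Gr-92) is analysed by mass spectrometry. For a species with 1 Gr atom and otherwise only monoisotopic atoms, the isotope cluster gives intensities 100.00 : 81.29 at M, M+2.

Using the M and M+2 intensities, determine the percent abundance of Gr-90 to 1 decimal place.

If p is the fraction of Gr that is Gr-90, then I(M+2)/I(M) = [C(1,1)·p^0·(1−p)] / p^1 = 1·(1−p)/p = 81.29/100.00 = 0.8129
(1−p)/p = 0.8129/1 = 0.8129  ⇒  p = 1/(1 + 0.8129) = 0.5516
Gr-90: 55.2%, Gr-92: 44.8%.

55.2%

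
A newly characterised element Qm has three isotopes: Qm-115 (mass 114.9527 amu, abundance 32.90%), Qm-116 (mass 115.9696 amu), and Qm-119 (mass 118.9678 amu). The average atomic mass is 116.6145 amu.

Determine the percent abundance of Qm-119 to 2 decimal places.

The remaining 67.10% is split between Qm-116 (fraction x) and Qm-119 (fraction 0.6710 − x).
Substituting: 115.9696x + 118.9678(0.6710 − x) = 78.7950617
(115.9696 − 118.9678)x = -1.0323321  ⇒  x = 0.34432, y = 0.32668
Qm-116: 34.43%, Qm-119: 32.67%.

32.67%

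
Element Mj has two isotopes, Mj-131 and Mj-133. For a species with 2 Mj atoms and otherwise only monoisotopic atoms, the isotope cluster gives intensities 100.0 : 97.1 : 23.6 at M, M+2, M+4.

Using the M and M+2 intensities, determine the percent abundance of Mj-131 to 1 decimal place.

If p is the fraction of Mj that is Mj-131, then I(M+2)/I(M) = [C(2,1)·p^1·(1−p)] / p^2 = 2·(1−p)/p = 97.1/100.0 = 0.9710
(1−p)/p = 0.9710/2 = 0.4855  ⇒  p = 1/(1 + 0.4855) = 0.6732
Mj-131: 67.3%, Mj-133: 32.7%.

67.3%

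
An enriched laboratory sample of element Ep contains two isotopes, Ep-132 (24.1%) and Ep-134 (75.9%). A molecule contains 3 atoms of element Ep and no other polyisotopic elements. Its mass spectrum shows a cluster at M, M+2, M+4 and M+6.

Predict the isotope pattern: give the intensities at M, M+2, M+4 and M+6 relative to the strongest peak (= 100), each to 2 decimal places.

Expanding (0.241 + 0.759)^3:
P(M) = 0.241^3 = 0.013998
P(M+2) = 3 × 0.241^2 × 0.759^1 = 0.132250
P(M+4) = 3 × 0.241^1 × 0.759^2 = 0.416507
P(M+6) = 0.759^3 = 0.437245
The M+6 peak is largest (0.437245); scaling to 100 gives 3.20 : 30.25 : 95.26 : 100.00.

3.20 : 30.25 : 95.26 : 100.00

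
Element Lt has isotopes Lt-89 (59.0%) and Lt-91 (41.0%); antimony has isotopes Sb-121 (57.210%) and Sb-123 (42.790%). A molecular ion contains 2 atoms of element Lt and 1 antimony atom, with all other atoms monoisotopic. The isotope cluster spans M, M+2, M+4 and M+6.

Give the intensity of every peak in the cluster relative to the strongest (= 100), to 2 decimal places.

46.78 : 100.00 : 71.22 : 16.90

Element Lt pattern (n=2): 0.3481 : 0.4838 : 0.1681
Antimony pattern (n=1): 0.5721 : 0.4279
Convolve the two distributions (both contribute in 2-u steps):
  M: 0.3481×0.5721 = 0.199148
  M+2: 0.3481×0.4279 + 0.4838×0.5721 = 0.425734
  M+4: 0.4838×0.4279 + 0.1681×0.5721 = 0.303188
  M+6: 0.1681×0.4279 = 0.071930
Scale to base peak (0.425734) = 100: 46.78 : 100.00 : 71.22 : 16.90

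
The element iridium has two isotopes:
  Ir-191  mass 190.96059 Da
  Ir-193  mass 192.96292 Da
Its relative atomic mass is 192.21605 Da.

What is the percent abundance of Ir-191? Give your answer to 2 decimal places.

37.30%

Writing the weighted mean with unknown fraction x of Ir-191:
190.96059·x + 192.96292·(1 − x) = 192.21605
(190.96059 − 192.96292)·x = 192.21605 − 192.96292
x = -0.74687 / -2.00233 = 0.37300 → 37.30% Ir-191, 62.70% Ir-193.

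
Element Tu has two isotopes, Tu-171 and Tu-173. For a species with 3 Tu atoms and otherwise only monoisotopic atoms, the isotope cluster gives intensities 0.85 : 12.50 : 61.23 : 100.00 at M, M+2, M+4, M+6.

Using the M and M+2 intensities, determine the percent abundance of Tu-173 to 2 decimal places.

Write p for the Tu-171 fraction. I(M+2)/I(M) = [C(3,1)·p^2·(1−p)] / p^3 = 3·(1−p)/p = 12.50/0.85 = 14.7059
(1−p)/p = 14.7059/3 = 4.9020  ⇒  p = 1/(1 + 4.9020) = 0.1694
Tu-171: 16.94%, Tu-173: 83.06%.

83.06%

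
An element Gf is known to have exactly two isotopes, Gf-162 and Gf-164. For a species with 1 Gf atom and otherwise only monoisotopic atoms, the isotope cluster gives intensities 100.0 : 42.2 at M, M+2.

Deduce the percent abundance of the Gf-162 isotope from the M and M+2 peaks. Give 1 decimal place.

70.3%

Write p for the Gf-162 fraction. I(M+2)/I(M) = [C(1,1)·p^0·(1−p)] / p^1 = 1·(1−p)/p = 42.2/100.0 = 0.4220
(1−p)/p = 0.4220/1 = 0.4220  ⇒  p = 1/(1 + 0.4220) = 0.7032
Gf-162: 70.3%, Gf-164: 29.7%.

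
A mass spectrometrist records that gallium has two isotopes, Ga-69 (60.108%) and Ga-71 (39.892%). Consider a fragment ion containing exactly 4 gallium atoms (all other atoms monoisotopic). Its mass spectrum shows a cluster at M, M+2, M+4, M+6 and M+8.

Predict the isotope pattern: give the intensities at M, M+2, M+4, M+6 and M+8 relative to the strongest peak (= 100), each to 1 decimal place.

Expanding (0.60108 + 0.39892)^4:
P(M) = 0.60108^4 = 0.130536
P(M+2) = 4 × 0.60108^3 × 0.39892^1 = 0.346531
P(M+4) = 6 × 0.60108^2 × 0.39892^2 = 0.344975
P(M+6) = 4 × 0.60108^1 × 0.39892^3 = 0.152633
P(M+8) = 0.39892^4 = 0.025325
The M+2 peak is largest (0.346531); scaling to 100 gives 37.7 : 100.0 : 99.6 : 44.0 : 7.3.

37.7 : 100.0 : 99.6 : 44.0 : 7.3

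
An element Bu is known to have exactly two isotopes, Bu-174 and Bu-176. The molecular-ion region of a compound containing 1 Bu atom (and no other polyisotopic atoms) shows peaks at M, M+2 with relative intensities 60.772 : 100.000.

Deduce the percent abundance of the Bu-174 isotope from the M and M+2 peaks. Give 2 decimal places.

Write p for the Bu-174 fraction. I(M+2)/I(M) = [C(1,1)·p^0·(1−p)] / p^1 = 1·(1−p)/p = 100.000/60.772 = 1.6455
(1−p)/p = 1.6455/1 = 1.6455  ⇒  p = 1/(1 + 1.6455) = 0.3780
Bu-174: 37.80%, Bu-176: 62.20%.

37.80%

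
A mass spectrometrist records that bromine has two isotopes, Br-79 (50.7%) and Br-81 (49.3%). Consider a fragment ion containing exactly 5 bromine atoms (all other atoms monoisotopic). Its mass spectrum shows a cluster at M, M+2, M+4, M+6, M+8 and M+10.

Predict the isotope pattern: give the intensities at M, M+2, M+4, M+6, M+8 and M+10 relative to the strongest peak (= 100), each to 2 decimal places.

The 5 Br atoms are independent, so intensities follow the terms of (0.507 + 0.493)^5.
P(M) = 0.507^5 = 0.033500
P(M+2) = 5 × 0.507^4 × 0.493^1 = 0.162873
P(M+4) = 10 × 0.507^3 × 0.493^2 = 0.316751
P(M+6) = 10 × 0.507^2 × 0.493^3 = 0.308004
P(M+8) = 5 × 0.507^1 × 0.493^4 = 0.149750
P(M+10) = 0.493^5 = 0.029123
The M+4 peak is largest (0.316751); scaling to 100 gives 10.58 : 51.42 : 100.00 : 97.24 : 47.28 : 9.19.

10.58 : 51.42 : 100.00 : 97.24 : 47.28 : 9.19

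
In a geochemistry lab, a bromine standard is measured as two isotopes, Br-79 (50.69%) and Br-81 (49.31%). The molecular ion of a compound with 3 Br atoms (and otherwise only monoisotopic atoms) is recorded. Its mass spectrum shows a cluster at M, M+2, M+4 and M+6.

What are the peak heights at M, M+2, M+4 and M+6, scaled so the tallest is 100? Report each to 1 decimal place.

Expanding (0.5069 + 0.4931)^3:
P(M) = 0.5069^3 = 0.130247
P(M+2) = 3 × 0.5069^2 × 0.4931^1 = 0.380103
P(M+4) = 3 × 0.5069^1 × 0.4931^2 = 0.369755
P(M+6) = 0.4931^3 = 0.119896
The M+2 peak is largest (0.380103); scaling to 100 gives 34.3 : 100.0 : 97.3 : 31.5.

34.3 : 100.0 : 97.3 : 31.5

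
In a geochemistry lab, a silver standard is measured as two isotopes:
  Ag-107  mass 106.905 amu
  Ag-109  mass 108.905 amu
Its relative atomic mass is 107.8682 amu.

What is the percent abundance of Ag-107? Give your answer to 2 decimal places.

51.84%

Let x be the fractional abundance of Ag-107; then Ag-109 has abundance 1 − x.
106.905·x + 108.905·(1 − x) = 107.8682
(106.905 − 108.905)·x = 107.8682 − 108.905
x = -1.0368 / -2.000 = 0.51840 → 51.84% Ag-107, 48.16% Ag-109.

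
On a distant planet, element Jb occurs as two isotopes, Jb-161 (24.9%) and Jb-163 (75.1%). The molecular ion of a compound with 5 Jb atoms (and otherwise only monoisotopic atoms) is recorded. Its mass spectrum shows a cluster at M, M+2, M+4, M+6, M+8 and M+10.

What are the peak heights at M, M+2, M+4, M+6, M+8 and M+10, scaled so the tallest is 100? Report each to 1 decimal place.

0.2 : 3.6 : 22.0 : 66.3 : 100.0 : 60.3

The 5 Jb atoms are independent, so intensities follow the terms of (0.249 + 0.751)^5.
P(M) = 0.249^5 = 0.000957
P(M+2) = 5 × 0.249^4 × 0.751^1 = 0.014435
P(M+4) = 10 × 0.249^3 × 0.751^2 = 0.087072
P(M+6) = 10 × 0.249^2 × 0.751^3 = 0.262614
P(M+8) = 5 × 0.249^1 × 0.751^4 = 0.396031
P(M+10) = 0.751^5 = 0.238891
The M+8 peak is largest (0.396031); scaling to 100 gives 0.2 : 3.6 : 22.0 : 66.3 : 100.0 : 60.3.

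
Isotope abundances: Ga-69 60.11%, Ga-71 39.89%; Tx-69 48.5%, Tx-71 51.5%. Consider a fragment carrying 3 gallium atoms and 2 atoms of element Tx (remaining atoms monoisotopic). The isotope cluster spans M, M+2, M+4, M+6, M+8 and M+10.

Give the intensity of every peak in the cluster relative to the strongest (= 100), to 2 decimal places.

14.98 : 61.63 : 100.00 : 80.02 : 31.61 : 4.94

Gallium pattern (n=3): 0.21719018 : 0.43239309 : 0.28694328 : 0.06347345
Element Tx pattern (n=2): 0.235225 : 0.49955 : 0.265225
Convolve the two distributions (both contribute in 2-u steps):
  M: 0.21719018×0.235225 = 0.051089
  M+2: 0.21719018×0.49955 + 0.43239309×0.235225 = 0.210207
  M+4: 0.21719018×0.265225 + 0.43239309×0.49955 + 0.28694328×0.235225 = 0.341102
  M+6: 0.43239309×0.265225 + 0.28694328×0.49955 + 0.06347345×0.235225 = 0.272955
  M+8: 0.28694328×0.265225 + 0.06347345×0.49955 = 0.107813
  M+10: 0.06347345×0.265225 = 0.016835
Scale to base peak (0.341102) = 100: 14.98 : 61.63 : 100.00 : 80.02 : 31.61 : 4.94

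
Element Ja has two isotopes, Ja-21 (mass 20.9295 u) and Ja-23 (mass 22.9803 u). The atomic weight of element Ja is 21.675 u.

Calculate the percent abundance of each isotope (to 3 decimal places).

Ja-21: 63.648%, Ja-23: 36.352%

Let x be the fractional abundance of Ja-21; then Ja-23 has abundance 1 − x.
20.9295·x + 22.9803·(1 − x) = 21.675
(20.9295 − 22.9803)·x = 21.675 − 22.9803
x = -1.3053 / -2.0508 = 0.63648 → 63.648% Ja-21, 36.352% Ja-23.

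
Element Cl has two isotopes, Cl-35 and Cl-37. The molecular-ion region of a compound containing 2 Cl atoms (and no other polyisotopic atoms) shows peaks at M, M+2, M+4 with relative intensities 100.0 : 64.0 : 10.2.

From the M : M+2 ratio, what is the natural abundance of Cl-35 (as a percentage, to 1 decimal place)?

75.8%

Write p for the Cl-35 fraction. I(M+2)/I(M) = [C(2,1)·p^1·(1−p)] / p^2 = 2·(1−p)/p = 64.0/100.0 = 0.6400
(1−p)/p = 0.6400/2 = 0.3200  ⇒  p = 1/(1 + 0.3200) = 0.7576
Cl-35: 75.8%, Cl-37: 24.2%.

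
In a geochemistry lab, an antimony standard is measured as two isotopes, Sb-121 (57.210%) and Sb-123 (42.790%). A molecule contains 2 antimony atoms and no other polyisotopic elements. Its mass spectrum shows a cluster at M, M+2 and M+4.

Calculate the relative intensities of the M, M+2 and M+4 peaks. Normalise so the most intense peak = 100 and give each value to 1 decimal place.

66.8 : 100.0 : 37.4

The 2 Sb atoms are independent, so intensities follow the terms of (0.57210 + 0.42790)^2.
P(M) = 0.57210^2 = 0.327298
P(M+2) = 2 × 0.57210^1 × 0.42790^1 = 0.489603
P(M+4) = 0.42790^2 = 0.183098
The M+2 peak is largest (0.489603); scaling to 100 gives 66.8 : 100.0 : 37.4.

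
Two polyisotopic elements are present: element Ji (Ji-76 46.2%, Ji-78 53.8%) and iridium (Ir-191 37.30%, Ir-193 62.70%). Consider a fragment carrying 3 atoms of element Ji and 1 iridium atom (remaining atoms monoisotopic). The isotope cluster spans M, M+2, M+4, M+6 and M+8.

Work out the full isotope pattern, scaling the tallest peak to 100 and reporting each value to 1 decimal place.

Element Ji pattern (n=3): 0.09861113 : 0.34449862 : 0.40116938 : 0.15572087
Iridium pattern (n=1): 0.3730 : 0.6270
Convolve the two distributions (both contribute in 2-u steps):
  M: 0.09861113×0.3730 = 0.036782
  M+2: 0.09861113×0.6270 + 0.34449862×0.3730 = 0.190327
  M+4: 0.34449862×0.6270 + 0.40116938×0.3730 = 0.365637
  M+6: 0.40116938×0.6270 + 0.15572087×0.3730 = 0.309617
  M+8: 0.15572087×0.6270 = 0.097637
Scale to base peak (0.365637) = 100: 10.1 : 52.1 : 100.0 : 84.7 : 26.7

10.1 : 52.1 : 100.0 : 84.7 : 26.7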